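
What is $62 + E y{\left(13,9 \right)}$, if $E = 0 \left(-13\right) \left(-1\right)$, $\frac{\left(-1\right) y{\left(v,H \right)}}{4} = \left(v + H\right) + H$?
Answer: $62$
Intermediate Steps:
$y{\left(v,H \right)} = - 8 H - 4 v$ ($y{\left(v,H \right)} = - 4 \left(\left(v + H\right) + H\right) = - 4 \left(\left(H + v\right) + H\right) = - 4 \left(v + 2 H\right) = - 8 H - 4 v$)
$E = 0$ ($E = 0 \left(-1\right) = 0$)
$62 + E y{\left(13,9 \right)} = 62 + 0 \left(\left(-8\right) 9 - 52\right) = 62 + 0 \left(-72 - 52\right) = 62 + 0 \left(-124\right) = 62 + 0 = 62$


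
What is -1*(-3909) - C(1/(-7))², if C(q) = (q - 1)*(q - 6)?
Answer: 9267173/2401 ≈ 3859.7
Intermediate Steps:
C(q) = (-1 + q)*(-6 + q)
-1*(-3909) - C(1/(-7))² = -1*(-3909) - (6 + (1/(-7))² - 7/(-7))² = 3909 - (6 + (-⅐)² - 7*(-⅐))² = 3909 - (6 + 1/49 + 1)² = 3909 - (344/49)² = 3909 - 1*118336/2401 = 3909 - 118336/2401 = 9267173/2401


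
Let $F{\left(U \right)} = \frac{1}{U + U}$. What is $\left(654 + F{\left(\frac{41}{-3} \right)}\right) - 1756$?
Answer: $- \frac{90367}{82} \approx -1102.0$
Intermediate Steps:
$F{\left(U \right)} = \frac{1}{2 U}$
$\left(654 + F{\left(\frac{41}{-3} \right)}\right) - 1756 = \left(654 + \frac{1}{2 \frac{41}{-3}}\right) - 1756 = \left(654 + \frac{1}{2 \cdot 41 \left(- \frac{1}{3}\right)}\right) - 1756 = \left(654 + \frac{1}{2 \left(- \frac{41}{3}\right)}\right) - 1756 = \left(654 + \frac{1}{2} \left(- \frac{3}{41}\right)\right) - 1756 = \left(654 - \frac{3}{82}\right) - 1756 = \frac{53625}{82} - 1756 = - \frac{90367}{82}$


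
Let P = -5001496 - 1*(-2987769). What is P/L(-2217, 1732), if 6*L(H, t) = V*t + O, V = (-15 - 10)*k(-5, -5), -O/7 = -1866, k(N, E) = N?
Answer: -6041181/114781 ≈ -52.632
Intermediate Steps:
O = 13062 (O = -7*(-1866) = 13062)
V = 125 (V = (-15 - 10)*(-5) = -25*(-5) = 125)
L(H, t) = 2177 + 125*t/6 (L(H, t) = (125*t + 13062)/6 = (13062 + 125*t)/6 = 2177 + 125*t/6)
P = -2013727 (P = -5001496 + 2987769 = -2013727)
P/L(-2217, 1732) = -2013727/(2177 + (125/6)*1732) = -2013727/(2177 + 108250/3) = -2013727/114781/3 = -2013727*3/114781 = -6041181/114781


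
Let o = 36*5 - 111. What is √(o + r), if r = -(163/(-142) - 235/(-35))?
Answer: √62674682/994 ≈ 7.9645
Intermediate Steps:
o = 69 (o = 180 - 111 = 69)
r = -5533/994 (r = -(163*(-1/142) - 235*(-1/35)) = -(-163/142 + 47/7) = -1*5533/994 = -5533/994 ≈ -5.5664)
√(o + r) = √(69 - 5533/994) = √(63053/994) = √62674682/994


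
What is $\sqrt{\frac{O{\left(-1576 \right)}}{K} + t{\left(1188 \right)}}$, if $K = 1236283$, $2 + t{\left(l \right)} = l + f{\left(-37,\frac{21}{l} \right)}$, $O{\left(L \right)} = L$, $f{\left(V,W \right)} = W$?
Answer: $\frac{\sqrt{7896131292130981229}}{81594678} \approx 34.439$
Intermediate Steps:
$t{\left(l \right)} = -2 + l + \frac{21}{l}$ ($t{\left(l \right)} = -2 + \left(l + \frac{21}{l}\right) = -2 + l + \frac{21}{l}$)
$\sqrt{\frac{O{\left(-1576 \right)}}{K} + t{\left(1188 \right)}} = \sqrt{- \frac{1576}{1236283} + \left(-2 + 1188 + \frac{21}{1188}\right)} = \sqrt{\left(-1576\right) \frac{1}{1236283} + \left(-2 + 1188 + 21 \cdot \frac{1}{1188}\right)} = \sqrt{- \frac{1576}{1236283} + \left(-2 + 1188 + \frac{7}{396}\right)} = \sqrt{- \frac{1576}{1236283} + \frac{469663}{396}} = \sqrt{\frac{580635758533}{489568068}} = \frac{\sqrt{7896131292130981229}}{81594678}$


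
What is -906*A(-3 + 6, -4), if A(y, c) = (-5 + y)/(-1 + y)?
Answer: 906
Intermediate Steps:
A(y, c) = (-5 + y)/(-1 + y)
-906*A(-3 + 6, -4) = -906*(-5 + (-3 + 6))/(-1 + (-3 + 6)) = -906*(-5 + 3)/(-1 + 3) = -906*(-2)/2 = -453*(-2) = -906*(-1) = 906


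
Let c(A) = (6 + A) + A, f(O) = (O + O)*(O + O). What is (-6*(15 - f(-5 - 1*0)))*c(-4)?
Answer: -1020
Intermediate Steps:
f(O) = 4*O² (f(O) = (2*O)*(2*O) = 4*O²)
c(A) = 6 + 2*A
(-6*(15 - f(-5 - 1*0)))*c(-4) = (-6*(15 - 4*(-5 - 1*0)²))*(6 + 2*(-4)) = (-6*(15 - 4*(-5 + 0)²))*(6 - 8) = -6*(15 - 4*(-5)²)*(-2) = -6*(15 - 4*25)*(-2) = -6*(15 - 1*100)*(-2) = -6*(15 - 100)*(-2) = -6*(-85)*(-2) = 510*(-2) = -1020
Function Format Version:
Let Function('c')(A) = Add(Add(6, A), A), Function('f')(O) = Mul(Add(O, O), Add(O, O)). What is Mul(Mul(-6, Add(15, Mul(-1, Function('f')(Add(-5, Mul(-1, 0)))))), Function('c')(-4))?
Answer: -1020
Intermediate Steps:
Function('f')(O) = Mul(4, Pow(O, 2)) (Function('f')(O) = Mul(Mul(2, O), Mul(2, O)) = Mul(4, Pow(O, 2)))
Function('c')(A) = Add(6, Mul(2, A))
Mul(Mul(-6, Add(15, Mul(-1, Function('f')(Add(-5, Mul(-1, 0)))))), Function('c')(-4)) = Mul(Mul(-6, Add(15, Mul(-1, Mul(4, Pow(Add(-5, Mul(-1, 0)), 2))))), Add(6, Mul(2, -4))) = Mul(Mul(-6, Add(15, Mul(-1, Mul(4, Pow(Add(-5, 0), 2))))), Add(6, -8)) = Mul(Mul(-6, Add(15, Mul(-1, Mul(4, Pow(-5, 2))))), -2) = Mul(Mul(-6, Add(15, Mul(-1, Mul(4, 25)))), -2) = Mul(Mul(-6, Add(15, Mul(-1, 100))), -2) = Mul(Mul(-6, Add(15, -100)), -2) = Mul(Mul(-6, -85), -2) = Mul(510, -2) = -1020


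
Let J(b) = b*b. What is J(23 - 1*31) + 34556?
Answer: 34620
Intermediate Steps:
J(b) = b²
J(23 - 1*31) + 34556 = (23 - 1*31)² + 34556 = (23 - 31)² + 34556 = (-8)² + 34556 = 64 + 34556 = 34620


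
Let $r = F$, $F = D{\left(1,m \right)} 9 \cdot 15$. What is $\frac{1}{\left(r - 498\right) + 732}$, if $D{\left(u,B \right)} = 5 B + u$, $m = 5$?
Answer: $\frac{1}{3744} \approx 0.00026709$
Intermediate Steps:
$D{\left(u,B \right)} = u + 5 B$
$F = 3510$ ($F = \left(1 + 5 \cdot 5\right) 9 \cdot 15 = \left(1 + 25\right) 9 \cdot 15 = 26 \cdot 9 \cdot 15 = 234 \cdot 15 = 3510$)
$r = 3510$
$\frac{1}{\left(r - 498\right) + 732} = \frac{1}{\left(3510 - 498\right) + 732} = \frac{1}{3012 + 732} = \frac{1}{3744}$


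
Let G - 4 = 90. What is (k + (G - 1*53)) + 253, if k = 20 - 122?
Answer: 192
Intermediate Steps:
k = -102
G = 94 (G = 4 + 90 = 94)
(k + (G - 1*53)) + 253 = (-102 + (94 - 1*53)) + 253 = (-102 + (94 - 53)) + 253 = (-102 + 41) + 253 = -61 + 253 = 192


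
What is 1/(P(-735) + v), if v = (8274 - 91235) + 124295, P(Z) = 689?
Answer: 1/42023 ≈ 2.3796e-5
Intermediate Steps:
v = 41334 (v = -82961 + 124295 = 41334)
1/(P(-735) + v) = 1/(689 + 41334) = 1/42023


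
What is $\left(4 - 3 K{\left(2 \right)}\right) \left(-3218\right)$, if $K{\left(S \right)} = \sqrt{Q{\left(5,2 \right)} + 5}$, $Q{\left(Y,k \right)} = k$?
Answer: $-12872 + 9654 \sqrt{7} \approx 12670.0$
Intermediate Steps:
$K{\left(S \right)} = \sqrt{7}$ ($K{\left(S \right)} = \sqrt{2 + 5} = \sqrt{7}$)
$\left(4 - 3 K{\left(2 \right)}\right) \left(-3218\right) = \left(4 - 3 \sqrt{7}\right) \left(-3218\right) = -12872 + 9654 \sqrt{7}$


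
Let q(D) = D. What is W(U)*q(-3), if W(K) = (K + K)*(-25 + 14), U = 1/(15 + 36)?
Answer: 22/17 ≈ 1.2941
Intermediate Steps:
U = 1/51 ≈ 0.019608
W(K) = -22*K (W(K) = (2*K)*(-11) = -22*K)
W(U)*q(-3) = -22*1/51*(-3) = -22/51*(-3) = 22/17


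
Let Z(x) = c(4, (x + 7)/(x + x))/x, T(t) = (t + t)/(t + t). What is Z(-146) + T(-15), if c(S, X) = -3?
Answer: 149/146 ≈ 1.0205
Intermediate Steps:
T(t) = 1 (T(t) = (2*t)/((2*t)) = (2*t)*(1/(2*t)) = 1)
Z(x) = -3/x
Z(-146) + T(-15) = -3/(-146) + 1 = -3*(-1/146) + 1 = 3/146 + 1 = 149/146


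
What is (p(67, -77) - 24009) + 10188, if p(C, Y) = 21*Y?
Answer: -15438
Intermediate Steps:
(p(67, -77) - 24009) + 10188 = (21*(-77) - 24009) + 10188 = (-1617 - 24009) + 10188 = -25626 + 10188 = -15438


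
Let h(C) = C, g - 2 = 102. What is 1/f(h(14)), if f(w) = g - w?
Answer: 1/90 ≈ 0.011111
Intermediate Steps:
g = 104 (g = 2 + 102 = 104)
f(w) = 104 - w
1/f(h(14)) = 1/(104 - 1*14) = 1/(104 - 14) = 1/90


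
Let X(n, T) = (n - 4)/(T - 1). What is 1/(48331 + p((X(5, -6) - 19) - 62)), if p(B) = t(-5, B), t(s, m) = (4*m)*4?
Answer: 7/329229 ≈ 2.1262e-5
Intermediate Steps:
X(n, T) = (-4 + n)/(-1 + T)
t(s, m) = 16*m
p(B) = 16*B
1/(48331 + p((X(5, -6) - 19) - 62)) = 1/(48331 + 16*(((-4 + 5)/(-1 - 6) - 19) - 62)) = 1/(48331 + 16*((1/(-7) - 19) - 62)) = 1/(48331 + 16*((-1/7*1 - 19) - 62)) = 1/(48331 + 16*((-1/7 - 19) - 62)) = 1/(48331 + 16*(-134/7 - 62)) = 1/(48331 + 16*(-568/7)) = 1/(48331 - 9088/7) = 1/(329229/7) = 7/329229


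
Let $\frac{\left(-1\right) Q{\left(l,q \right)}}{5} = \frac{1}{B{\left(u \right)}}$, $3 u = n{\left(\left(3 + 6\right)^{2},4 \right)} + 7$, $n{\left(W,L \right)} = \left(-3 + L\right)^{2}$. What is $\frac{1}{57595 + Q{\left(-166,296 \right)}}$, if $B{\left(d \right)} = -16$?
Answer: $\frac{16}{921525} \approx 1.7363 \cdot 10^{-5}$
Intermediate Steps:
$u = \frac{8}{3}$ ($u = \frac{\left(-3 + 4\right)^{2} + 7}{3} = \frac{1^{2} + 7}{3} = \frac{1 + 7}{3} = \frac{1}{3} \cdot 8 = \frac{8}{3} \approx 2.6667$)
$Q{\left(l,q \right)} = \frac{5}{16}$ ($Q{\left(l,q \right)} = - \frac{5}{-16} = \left(-5\right) \left(- \frac{1}{16}\right) = \frac{5}{16}$)
$\frac{1}{57595 + Q{\left(-166,296 \right)}} = \frac{1}{57595 + \frac{5}{16}} = \frac{1}{\frac{921525}{16}} = \frac{16}{921525}$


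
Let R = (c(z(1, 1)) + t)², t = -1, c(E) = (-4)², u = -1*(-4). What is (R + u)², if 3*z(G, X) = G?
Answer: 52441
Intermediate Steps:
z(G, X) = G/3
u = 4
c(E) = 16
R = 225 (R = (16 - 1)² = 15² = 225)
(R + u)² = (225 + 4)² = 229² = 52441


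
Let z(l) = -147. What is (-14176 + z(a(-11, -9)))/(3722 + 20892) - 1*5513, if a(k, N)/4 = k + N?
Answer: -135711305/24614 ≈ -5513.6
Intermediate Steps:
a(k, N) = 4*N + 4*k (a(k, N) = 4*(k + N) = 4*(N + k) = 4*N + 4*k)
(-14176 + z(a(-11, -9)))/(3722 + 20892) - 1*5513 = (-14176 - 147)/(3722 + 20892) - 1*5513 = -14323/24614 - 5513 = -135711305/24614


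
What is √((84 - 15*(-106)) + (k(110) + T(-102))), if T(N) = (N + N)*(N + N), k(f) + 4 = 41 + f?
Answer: √43437 ≈ 208.42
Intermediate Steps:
k(f) = 37 + f (k(f) = -4 + (41 + f) = 37 + f)
T(N) = 4*N² (T(N) = (2*N)*(2*N) = 4*N²)
√((84 - 15*(-106)) + (k(110) + T(-102))) = √((84 - 15*(-106)) + ((37 + 110) + 4*(-102)²)) = √((84 + 1590) + (147 + 4*10404)) = √(1674 + (147 + 41616)) = √(1674 + 41763) = √43437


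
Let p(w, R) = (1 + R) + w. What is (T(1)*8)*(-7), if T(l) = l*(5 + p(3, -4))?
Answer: -280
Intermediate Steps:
p(w, R) = 1 + R + w
T(l) = 5*l (T(l) = l*(5 + (1 - 4 + 3)) = l*(5 + 0) = l*5 = 5*l)
(T(1)*8)*(-7) = ((5*1)*8)*(-7) = (5*8)*(-7) = 40*(-7) = -280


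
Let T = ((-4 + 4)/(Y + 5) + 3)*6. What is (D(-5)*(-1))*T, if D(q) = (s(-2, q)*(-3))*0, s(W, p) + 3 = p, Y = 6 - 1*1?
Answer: 0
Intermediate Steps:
Y = 5 (Y = 6 - 1 = 5)
s(W, p) = -3 + p
D(q) = 0 (D(q) = ((-3 + q)*(-3))*0 = (9 - 3*q)*0 = 0)
T = 18 (T = ((-4 + 4)/(5 + 5) + 3)*6 = (0/10 + 3)*6 = (0*(⅒) + 3)*6 = (0 + 3)*6 = 3*6 = 18)
(D(-5)*(-1))*T = (0*(-1))*18 = 0*18 = 0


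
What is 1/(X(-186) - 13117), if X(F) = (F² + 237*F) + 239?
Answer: -1/22364 ≈ -4.4715e-5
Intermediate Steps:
X(F) = 239 + F² + 237*F
1/(X(-186) - 13117) = 1/((239 + (-186)² + 237*(-186)) - 13117) = 1/((239 + 34596 - 44082) - 13117) = 1/(-9247 - 13117) = 1/(-22364) = -1/22364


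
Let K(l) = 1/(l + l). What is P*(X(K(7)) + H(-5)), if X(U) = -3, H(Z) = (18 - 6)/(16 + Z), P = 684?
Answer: -14364/11 ≈ -1305.8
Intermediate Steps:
H(Z) = 12/(16 + Z)
K(l) = 1/(2*l)
P*(X(K(7)) + H(-5)) = 684*(-3 + 12/(16 - 5)) = 684*(-3 + 12/11) = 684*(-21/11) = -14364/11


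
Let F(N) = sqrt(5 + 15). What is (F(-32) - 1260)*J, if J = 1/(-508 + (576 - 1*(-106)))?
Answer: -210/29 + sqrt(5)/87 ≈ -7.2157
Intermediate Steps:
F(N) = 2*sqrt(5) (F(N) = sqrt(20) = 2*sqrt(5))
J = 1/174 (J = 1/(-508 + (576 + 106)) = 1/(-508 + 682) = 1/174 ≈ 0.0057471)
(F(-32) - 1260)*J = (2*sqrt(5) - 1260)*(1/174) = (-1260 + 2*sqrt(5))*(1/174) = -210/29 + sqrt(5)/87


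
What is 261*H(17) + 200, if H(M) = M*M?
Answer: 75629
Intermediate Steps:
H(M) = M**2
261*H(17) + 200 = 261*17**2 + 200 = 261*289 + 200 = 75429 + 200 = 75629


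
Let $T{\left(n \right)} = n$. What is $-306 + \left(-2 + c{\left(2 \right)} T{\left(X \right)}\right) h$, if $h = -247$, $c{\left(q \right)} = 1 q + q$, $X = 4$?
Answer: $-3764$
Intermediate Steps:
$c{\left(q \right)} = 2 q$ ($c{\left(q \right)} = q + q = 2 q$)
$-306 + \left(-2 + c{\left(2 \right)} T{\left(X \right)}\right) h = -306 + \left(-2 + 2 \cdot 2 \cdot 4\right) \left(-247\right) = -306 + \left(-2 + 4 \cdot 4\right) \left(-247\right) = -306 + \left(-2 + 16\right) \left(-247\right) = -306 + 14 \left(-247\right) = -306 - 3458 = -3764$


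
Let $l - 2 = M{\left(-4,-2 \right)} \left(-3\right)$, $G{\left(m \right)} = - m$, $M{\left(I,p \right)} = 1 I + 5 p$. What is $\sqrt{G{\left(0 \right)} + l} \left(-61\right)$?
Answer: $- 122 \sqrt{11} \approx -404.63$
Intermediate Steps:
$M{\left(I,p \right)} = I + 5 p$
$l = 44$ ($l = 2 + \left(-4 + 5 \left(-2\right)\right) \left(-3\right) = 2 + \left(-4 - 10\right) \left(-3\right) = 2 - -42 = 2 + 42 = 44$)
$\sqrt{G{\left(0 \right)} + l} \left(-61\right) = \sqrt{\left(-1\right) 0 + 44} \left(-61\right) = \sqrt{0 + 44} \left(-61\right) = \sqrt{44} \left(-61\right) = 2 \sqrt{11} \left(-61\right) = - 122 \sqrt{11}$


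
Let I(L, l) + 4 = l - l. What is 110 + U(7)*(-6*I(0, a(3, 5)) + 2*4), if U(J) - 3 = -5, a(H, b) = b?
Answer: 46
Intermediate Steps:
I(L, l) = -4 (I(L, l) = -4 + (l - l) = -4 + 0 = -4)
U(J) = -2 (U(J) = 3 - 5 = -2)
110 + U(7)*(-6*I(0, a(3, 5)) + 2*4) = 110 - 2*(-6*(-4) + 2*4) = 110 - 2*(24 + 8) = 110 - 2*32 = 110 - 64 = 46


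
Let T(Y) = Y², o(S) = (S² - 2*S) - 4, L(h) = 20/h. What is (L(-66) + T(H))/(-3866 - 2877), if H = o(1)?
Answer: -815/222519 ≈ -0.0036626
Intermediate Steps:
o(S) = -4 + S² - 2*S
H = -5 (H = -4 + 1² - 2*1 = -4 + 1 - 2 = -5)
(L(-66) + T(H))/(-3866 - 2877) = (20/(-66) + (-5)²)/(-3866 - 2877) = (20*(-1/66) + 25)/(-6743) = (-10/33 + 25)*(-1/6743) = (815/33)*(-1/6743) = -815/222519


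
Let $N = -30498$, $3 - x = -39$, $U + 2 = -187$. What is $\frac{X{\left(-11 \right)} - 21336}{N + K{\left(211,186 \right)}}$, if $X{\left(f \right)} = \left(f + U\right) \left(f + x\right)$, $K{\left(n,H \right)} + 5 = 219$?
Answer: $\frac{6884}{7571} \approx 0.90926$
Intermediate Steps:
$U = -189$ ($U = -2 - 187 = -189$)
$x = 42$ ($x = 3 - -39 = 3 + 39 = 42$)
$K{\left(n,H \right)} = 214$ ($K{\left(n,H \right)} = -5 + 219 = 214$)
$X{\left(f \right)} = \left(-189 + f\right) \left(42 + f\right)$ ($X{\left(f \right)} = \left(f - 189\right) \left(f + 42\right) = \left(-189 + f\right) \left(42 + f\right)$)
$\frac{X{\left(-11 \right)} - 21336}{N + K{\left(211,186 \right)}} = \frac{\left(-7938 + \left(-11\right)^{2} - -1617\right) - 21336}{-30498 + 214} = \frac{\left(-7938 + 121 + 1617\right) - 21336}{-30284} = \left(-6200 - 21336\right) \left(- \frac{1}{30284}\right) = \left(-27536\right) \left(- \frac{1}{30284}\right) = \frac{6884}{7571}$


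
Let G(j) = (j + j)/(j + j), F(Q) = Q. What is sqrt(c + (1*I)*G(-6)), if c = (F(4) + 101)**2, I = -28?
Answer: sqrt(10997) ≈ 104.87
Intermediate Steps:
G(j) = 1 (G(j) = (2*j)/((2*j)) = (2*j)*(1/(2*j)) = 1)
c = 11025 (c = (4 + 101)**2 = 105**2 = 11025)
sqrt(c + (1*I)*G(-6)) = sqrt(11025 + (1*(-28))*1) = sqrt(11025 - 28*1) = sqrt(11025 - 28) = sqrt(10997)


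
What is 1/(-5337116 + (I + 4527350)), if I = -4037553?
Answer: -1/4847319 ≈ -2.0630e-7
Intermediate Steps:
1/(-5337116 + (I + 4527350)) = 1/(-5337116 + (-4037553 + 4527350)) = 1/(-5337116 + 489797) = 1/(-4847319) = -1/4847319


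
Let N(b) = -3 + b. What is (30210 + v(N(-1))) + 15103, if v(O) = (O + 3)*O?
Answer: 45317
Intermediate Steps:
v(O) = O*(3 + O) (v(O) = (3 + O)*O = O*(3 + O))
(30210 + v(N(-1))) + 15103 = (30210 + (-3 - 1)*(3 + (-3 - 1))) + 15103 = (30210 - 4*(3 - 4)) + 15103 = (30210 - 4*(-1)) + 15103 = (30210 + 4) + 15103 = 30214 + 15103 = 45317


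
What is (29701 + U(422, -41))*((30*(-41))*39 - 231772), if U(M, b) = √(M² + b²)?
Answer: -8308617142 - 279742*√179765 ≈ -8.4272e+9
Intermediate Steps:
(29701 + U(422, -41))*((30*(-41))*39 - 231772) = (29701 + √(422² + (-41)²))*((30*(-41))*39 - 231772) = (29701 + √(178084 + 1681))*(-1230*39 - 231772) = (29701 + √179765)*(-47970 - 231772) = (29701 + √179765)*(-279742) = -8308617142 - 279742*√179765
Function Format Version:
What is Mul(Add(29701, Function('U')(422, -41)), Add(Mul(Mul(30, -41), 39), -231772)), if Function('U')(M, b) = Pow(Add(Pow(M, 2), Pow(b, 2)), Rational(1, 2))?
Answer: Add(-8308617142, Mul(-279742, Pow(179765, Rational(1, 2)))) ≈ -8.4272e+9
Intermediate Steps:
Mul(Add(29701, Function('U')(422, -41)), Add(Mul(Mul(30, -41), 39), -231772)) = Mul(Add(29701, Pow(Add(Pow(422, 2), Pow(-41, 2)), Rational(1, 2))), Add(Mul(Mul(30, -41), 39), -231772)) = Mul(Add(29701, Pow(Add(178084, 1681), Rational(1, 2))), Add(Mul(-1230, 39), -231772)) = Mul(Add(29701, Pow(179765, Rational(1, 2))), Add(-47970, -231772)) = Mul(Add(29701, Pow(179765, Rational(1, 2))), -279742) = Add(-8308617142, Mul(-279742, Pow(179765, Rational(1, 2))))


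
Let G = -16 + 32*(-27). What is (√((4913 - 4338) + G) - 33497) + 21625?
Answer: -11872 + I*√305 ≈ -11872.0 + 17.464*I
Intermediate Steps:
G = -880 (G = -16 - 864 = -880)
(√((4913 - 4338) + G) - 33497) + 21625 = (√((4913 - 4338) - 880) - 33497) + 21625 = (√(575 - 880) - 33497) + 21625 = (√(-305) - 33497) + 21625 = (I*√305 - 33497) + 21625 = (-33497 + I*√305) + 21625 = -11872 + I*√305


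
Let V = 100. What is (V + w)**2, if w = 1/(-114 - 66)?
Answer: 323964001/32400 ≈ 9998.9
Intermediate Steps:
w = -1/180 (w = 1/(-180) = -1/180 ≈ -0.0055556)
(V + w)**2 = (100 - 1/180)**2 = (17999/180)**2 = 323964001/32400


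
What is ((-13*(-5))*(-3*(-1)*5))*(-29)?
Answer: -28275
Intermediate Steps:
((-13*(-5))*(-3*(-1)*5))*(-29) = (65*(3*5))*(-29) = (65*15)*(-29) = 975*(-29) = -28275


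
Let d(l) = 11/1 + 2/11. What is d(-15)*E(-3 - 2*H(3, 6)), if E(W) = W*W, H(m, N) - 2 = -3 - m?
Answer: 3075/11 ≈ 279.55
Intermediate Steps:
H(m, N) = -1 - m (H(m, N) = 2 + (-3 - m) = -1 - m)
E(W) = W²
d(l) = 123/11 (d(l) = 11*1 + 2*(1/11) = 11 + 2/11 = 123/11)
d(-15)*E(-3 - 2*H(3, 6)) = 123*(-3 - 2*(-1 - 1*3))²/11 = 123*(-3 - 2*(-1 - 3))²/11 = 123*(-3 - 2*(-4))²/11 = 123*(-3 + 8)²/11 = (123/11)*5² = (123/11)*25 = 3075/11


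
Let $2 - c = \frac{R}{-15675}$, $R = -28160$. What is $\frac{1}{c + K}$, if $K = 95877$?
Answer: $\frac{285}{27325003} \approx 1.043 \cdot 10^{-5}$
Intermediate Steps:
$c = \frac{58}{285}$ ($c = 2 - - \frac{28160}{-15675} = 2 - \left(-28160\right) \left(- \frac{1}{15675}\right) = 2 - \frac{512}{285} = \frac{58}{285} \approx 0.20351$)
$\frac{1}{c + K} = \frac{1}{\frac{58}{285} + 95877} = \frac{1}{\frac{27325003}{285}} = \frac{285}{27325003}$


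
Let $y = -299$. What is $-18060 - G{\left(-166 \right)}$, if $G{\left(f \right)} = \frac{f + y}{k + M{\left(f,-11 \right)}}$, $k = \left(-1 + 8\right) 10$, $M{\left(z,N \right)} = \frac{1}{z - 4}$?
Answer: $- \frac{214816890}{11899} \approx -18053.0$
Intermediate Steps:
$M{\left(z,N \right)} = \frac{1}{-4 + z}$
$k = 70$ ($k = 7 \cdot 10 = 70$)
$G{\left(f \right)} = \frac{-299 + f}{70 + \frac{1}{-4 + f}}$ ($G{\left(f \right)} = \frac{f - 299}{70 + \frac{1}{-4 + f}} = \frac{-299 + f}{70 + \frac{1}{-4 + f}}$)
$-18060 - G{\left(-166 \right)} = -18060 - \frac{\left(-299 - 166\right) \left(-4 - 166\right)}{-279 + 70 \left(-166\right)} = -18060 - \frac{1}{-279 - 11620} \left(-465\right) \left(-170\right) = -18060 - \frac{1}{-11899} \left(-465\right) \left(-170\right) = -18060 - \left(- \frac{1}{11899}\right) \left(-465\right) \left(-170\right) = -18060 - - \frac{79050}{11899} = -18060 + \frac{79050}{11899} = - \frac{214816890}{11899}$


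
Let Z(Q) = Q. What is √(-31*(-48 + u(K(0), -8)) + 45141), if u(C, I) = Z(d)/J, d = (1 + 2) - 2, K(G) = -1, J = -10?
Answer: √4663210/10 ≈ 215.94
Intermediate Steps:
d = 1 (d = 3 - 2 = 1)
u(C, I) = -⅒ (u(C, I) = 1/(-10) = 1*(-⅒) = -⅒)
√(-31*(-48 + u(K(0), -8)) + 45141) = √(-31*(-48 - ⅒) + 45141) = √(-31*(-481/10) + 45141) = √(14911/10 + 45141) = √(466321/10) = √4663210/10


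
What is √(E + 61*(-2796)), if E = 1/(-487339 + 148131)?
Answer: I*√4906131486154498/169604 ≈ 412.98*I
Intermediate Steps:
E = -1/339208 (E = 1/(-339208) = -1/339208 ≈ -2.9480e-6)
√(E + 61*(-2796)) = √(-1/339208 + 61*(-2796)) = √(-1/339208 - 170556) = √(-57853959649/339208) = I*√4906131486154498/169604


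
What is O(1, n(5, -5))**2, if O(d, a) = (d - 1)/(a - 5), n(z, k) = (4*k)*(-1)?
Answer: 0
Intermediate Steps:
n(z, k) = -4*k
O(d, a) = (-1 + d)/(-5 + a)
O(1, n(5, -5))**2 = ((-1 + 1)/(-5 - 4*(-5)))**2 = (0/(-5 + 20))**2 = (0/15)**2 = ((1/15)*0)**2 = 0**2 = 0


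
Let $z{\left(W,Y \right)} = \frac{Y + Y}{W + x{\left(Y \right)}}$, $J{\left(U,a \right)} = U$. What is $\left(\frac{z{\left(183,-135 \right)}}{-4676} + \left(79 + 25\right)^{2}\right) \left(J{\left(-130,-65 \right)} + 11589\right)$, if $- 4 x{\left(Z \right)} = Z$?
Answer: $\frac{5981742622402}{48263} \approx 1.2394 \cdot 10^{8}$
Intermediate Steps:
$x{\left(Z \right)} = - \frac{Z}{4}$
$z{\left(W,Y \right)} = \frac{2 Y}{W - \frac{Y}{4}}$ ($z{\left(W,Y \right)} = \frac{Y + Y}{W - \frac{Y}{4}} = \frac{2 Y}{W - \frac{Y}{4}}$)
$\left(\frac{z{\left(183,-135 \right)}}{-4676} + \left(79 + 25\right)^{2}\right) \left(J{\left(-130,-65 \right)} + 11589\right) = \left(\frac{8 \left(-135\right) \frac{1}{\left(-1\right) \left(-135\right) + 4 \cdot 183}}{-4676} + \left(79 + 25\right)^{2}\right) \left(-130 + 11589\right) = \left(8 \left(-135\right) \frac{1}{135 + 732} \left(- \frac{1}{4676}\right) + 104^{2}\right) 11459 = \left(8 \left(-135\right) \frac{1}{867} \left(- \frac{1}{4676}\right) + 10816\right) 11459 = \left(\left(- \frac{360}{289}\right) \left(- \frac{1}{4676}\right) + 10816\right) 11459 = \left(\frac{90}{337841} + 10816\right) 11459 = \frac{3654088346}{337841} \cdot 11459 = \frac{5981742622402}{48263}$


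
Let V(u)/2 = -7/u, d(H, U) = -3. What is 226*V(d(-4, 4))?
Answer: 3164/3 ≈ 1054.7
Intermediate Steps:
V(u) = -14/u (V(u) = 2*(-7/u) = -14/u)
226*V(d(-4, 4)) = 226*(-14/(-3)) = 226*(-14*(-⅓)) = 226*(14/3) = 3164/3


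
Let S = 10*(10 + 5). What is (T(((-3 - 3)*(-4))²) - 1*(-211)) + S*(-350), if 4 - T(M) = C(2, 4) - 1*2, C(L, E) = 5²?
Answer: -52308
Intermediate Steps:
C(L, E) = 25
S = 150 (S = 10*15 = 150)
T(M) = -19 (T(M) = 4 - (25 - 1*2) = 4 - (25 - 2) = 4 - 1*23 = 4 - 23 = -19)
(T(((-3 - 3)*(-4))²) - 1*(-211)) + S*(-350) = (-19 - 1*(-211)) + 150*(-350) = (-19 + 211) - 52500 = 192 - 52500 = -52308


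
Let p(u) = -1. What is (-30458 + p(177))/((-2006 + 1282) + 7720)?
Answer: -923/212 ≈ -4.3538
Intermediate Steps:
(-30458 + p(177))/((-2006 + 1282) + 7720) = (-30458 - 1)/((-2006 + 1282) + 7720) = -30459/(-724 + 7720) = -30459/6996 = -30459*1/6996 = -923/212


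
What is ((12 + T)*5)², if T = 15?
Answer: 18225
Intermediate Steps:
((12 + T)*5)² = ((12 + 15)*5)² = (27*5)² = 135² = 18225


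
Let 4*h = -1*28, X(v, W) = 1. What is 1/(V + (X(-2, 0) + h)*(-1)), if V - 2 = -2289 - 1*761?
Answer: -1/3042 ≈ -0.00032873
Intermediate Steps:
h = -7 (h = (-1*28)/4 = (¼)*(-28) = -7)
V = -3048 (V = 2 + (-2289 - 1*761) = 2 + (-2289 - 761) = 2 - 3050 = -3048)
1/(V + (X(-2, 0) + h)*(-1)) = 1/(-3048 + (1 - 7)*(-1)) = 1/(-3048 - 6*(-1)) = 1/(-3048 + 6) = 1/(-3042) = -1/3042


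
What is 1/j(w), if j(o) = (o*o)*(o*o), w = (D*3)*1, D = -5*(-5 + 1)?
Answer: 1/12960000 ≈ 7.7161e-8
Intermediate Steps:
D = 20 (D = -5*(-4) = 20)
w = 60 (w = (20*3)*1 = 60*1 = 60)
j(o) = o**4 (j(o) = o**2*o**2 = o**4)
1/j(w) = 1/(60**4) = 1/12960000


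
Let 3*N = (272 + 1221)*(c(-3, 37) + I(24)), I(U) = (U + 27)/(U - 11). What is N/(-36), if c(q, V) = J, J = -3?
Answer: -1493/117 ≈ -12.761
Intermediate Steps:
I(U) = (27 + U)/(-11 + U)
c(q, V) = -3
N = 5972/13 (N = ((272 + 1221)*(-3 + (27 + 24)/(-11 + 24)))/3 = (1493*(-3 + 51/13))/3 = (1493*(12/13))/3 = (1/3)*(17916/13) = 5972/13 ≈ 459.38)
N/(-36) = (5972/13)/(-36) = -1/36*5972/13 = -1493/117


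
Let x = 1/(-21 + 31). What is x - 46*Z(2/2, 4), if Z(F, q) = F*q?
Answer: -1839/10 ≈ -183.90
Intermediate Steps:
x = ⅒ (x = 1/10 = ⅒ ≈ 0.10000)
x - 46*Z(2/2, 4) = ⅒ - 46*2/2*4 = ⅒ - 46*2*(½)*4 = ⅒ - 46*4 = ⅒ - 184 = -1839/10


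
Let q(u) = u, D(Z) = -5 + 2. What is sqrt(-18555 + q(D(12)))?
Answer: 3*I*sqrt(2062) ≈ 136.23*I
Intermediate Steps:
D(Z) = -3
sqrt(-18555 + q(D(12))) = sqrt(-18555 - 3) = sqrt(-18558) = 3*I*sqrt(2062)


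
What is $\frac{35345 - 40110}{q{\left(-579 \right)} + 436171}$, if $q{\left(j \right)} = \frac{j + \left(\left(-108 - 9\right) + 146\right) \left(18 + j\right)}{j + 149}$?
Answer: $- \frac{1024475}{93785189} \approx -0.010924$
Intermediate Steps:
$q{\left(j \right)} = \frac{522 + 30 j}{149 + j}$ ($q{\left(j \right)} = \frac{j + \left(-117 + 146\right) \left(18 + j\right)}{149 + j} = \frac{j + 29 \left(18 + j\right)}{149 + j} = \frac{j + \left(522 + 29 j\right)}{149 + j} = \frac{522 + 30 j}{149 + j}$)
$\frac{35345 - 40110}{q{\left(-579 \right)} + 436171} = \frac{35345 - 40110}{\frac{6 \left(87 + 5 \left(-579\right)\right)}{149 - 579} + 436171} = - \frac{4765}{\frac{6 \left(87 - 2895\right)}{-430} + 436171} = - \frac{4765}{6 \left(- \frac{1}{430}\right) \left(-2808\right) + 436171} = - \frac{4765}{\frac{8424}{215} + 436171} = - \frac{4765}{\frac{93785189}{215}} = \left(-4765\right) \frac{215}{93785189} = - \frac{1024475}{93785189}$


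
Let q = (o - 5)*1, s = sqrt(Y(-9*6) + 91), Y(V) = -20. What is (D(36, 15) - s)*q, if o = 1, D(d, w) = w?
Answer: -60 + 4*sqrt(71) ≈ -26.295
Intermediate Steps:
s = sqrt(71) (s = sqrt(-20 + 91) = sqrt(71) ≈ 8.4261)
q = -4 (q = (1 - 5)*1 = -4*1 = -4)
(D(36, 15) - s)*q = (15 - sqrt(71))*(-4) = -60 + 4*sqrt(71)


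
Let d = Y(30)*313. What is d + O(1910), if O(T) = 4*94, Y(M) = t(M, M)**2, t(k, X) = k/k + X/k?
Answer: 1628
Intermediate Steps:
t(k, X) = 1 + X/k
Y(M) = 4 (Y(M) = ((M + M)/M)**2 = ((2*M)/M)**2 = 2**2 = 4)
O(T) = 376
d = 1252 (d = 4*313 = 1252)
d + O(1910) = 1252 + 376 = 1628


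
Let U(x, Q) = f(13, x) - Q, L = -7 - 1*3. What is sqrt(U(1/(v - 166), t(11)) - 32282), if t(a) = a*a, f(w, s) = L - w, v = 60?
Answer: I*sqrt(32426) ≈ 180.07*I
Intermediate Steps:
L = -10 (L = -7 - 3 = -10)
f(w, s) = -10 - w
t(a) = a**2
U(x, Q) = -23 - Q (U(x, Q) = (-10 - 1*13) - Q = (-10 - 13) - Q = -23 - Q)
sqrt(U(1/(v - 166), t(11)) - 32282) = sqrt((-23 - 1*11**2) - 32282) = sqrt((-23 - 1*121) - 32282) = sqrt((-23 - 121) - 32282) = sqrt(-144 - 32282) = sqrt(-32426) = I*sqrt(32426)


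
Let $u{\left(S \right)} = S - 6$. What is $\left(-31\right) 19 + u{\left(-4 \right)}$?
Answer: $-599$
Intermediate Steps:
$u{\left(S \right)} = -6 + S$ ($u{\left(S \right)} = S - 6 = -6 + S$)
$\left(-31\right) 19 + u{\left(-4 \right)} = \left(-31\right) 19 - 10 = -589 - 10 = -599$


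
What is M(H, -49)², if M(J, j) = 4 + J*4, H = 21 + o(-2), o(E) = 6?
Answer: 12544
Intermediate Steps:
H = 27 (H = 21 + 6 = 27)
M(J, j) = 4 + 4*J
M(H, -49)² = (4 + 4*27)² = (4 + 108)² = 112² = 12544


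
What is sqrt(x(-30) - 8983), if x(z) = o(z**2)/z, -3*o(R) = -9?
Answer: I*sqrt(898310)/10 ≈ 94.779*I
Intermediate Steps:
o(R) = 3 (o(R) = -1/3*(-9) = 3)
x(z) = 3/z
sqrt(x(-30) - 8983) = sqrt(3/(-30) - 8983) = sqrt(3*(-1/30) - 8983) = sqrt(-1/10 - 8983) = sqrt(-89831/10) = I*sqrt(898310)/10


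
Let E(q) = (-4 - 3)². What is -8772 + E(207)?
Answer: -8723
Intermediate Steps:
E(q) = 49 (E(q) = (-7)² = 49)
-8772 + E(207) = -8772 + 49 = -8723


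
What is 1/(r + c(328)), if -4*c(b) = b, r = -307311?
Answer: -1/307393 ≈ -3.2532e-6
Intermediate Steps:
c(b) = -b/4
1/(r + c(328)) = 1/(-307311 - ¼*328) = 1/(-307311 - 82) = 1/(-307393) = -1/307393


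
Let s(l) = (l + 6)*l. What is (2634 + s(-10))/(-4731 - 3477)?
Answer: -1337/4104 ≈ -0.32578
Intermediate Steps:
s(l) = l*(6 + l) (s(l) = (6 + l)*l = l*(6 + l))
(2634 + s(-10))/(-4731 - 3477) = (2634 - 10*(6 - 10))/(-4731 - 3477) = (2634 - 10*(-4))/(-8208) = (2634 + 40)*(-1/8208) = 2674*(-1/8208) = -1337/4104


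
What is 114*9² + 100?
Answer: 9334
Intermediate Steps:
114*9² + 100 = 114*81 + 100 = 9234 + 100 = 9334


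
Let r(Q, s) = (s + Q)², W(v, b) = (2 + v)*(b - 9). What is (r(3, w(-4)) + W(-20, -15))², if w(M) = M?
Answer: 187489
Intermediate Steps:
W(v, b) = (-9 + b)*(2 + v) (W(v, b) = (2 + v)*(-9 + b) = (-9 + b)*(2 + v))
r(Q, s) = (Q + s)²
(r(3, w(-4)) + W(-20, -15))² = ((3 - 4)² + (-18 - 9*(-20) + 2*(-15) - 15*(-20)))² = ((-1)² + (-18 + 180 - 30 + 300))² = (1 + 432)² = 433² = 187489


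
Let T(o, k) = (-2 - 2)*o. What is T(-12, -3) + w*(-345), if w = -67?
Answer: 23163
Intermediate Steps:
T(o, k) = -4*o
T(-12, -3) + w*(-345) = -4*(-12) - 67*(-345) = 48 + 23115 = 23163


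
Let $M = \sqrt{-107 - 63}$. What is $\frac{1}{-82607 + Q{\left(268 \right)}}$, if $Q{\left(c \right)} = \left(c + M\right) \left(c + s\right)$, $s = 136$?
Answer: $\frac{5133}{137287789} - \frac{404 i \sqrt{170}}{686438945} \approx 3.7389 \cdot 10^{-5} - 7.6737 \cdot 10^{-6} i$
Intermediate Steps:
$M = i \sqrt{170}$ ($M = \sqrt{-170} = i \sqrt{170} \approx 13.038 i$)
$Q{\left(c \right)} = \left(136 + c\right) \left(c + i \sqrt{170}\right)$ ($Q{\left(c \right)} = \left(c + i \sqrt{170}\right) \left(c + 136\right) = \left(c + i \sqrt{170}\right) \left(136 + c\right) = \left(136 + c\right) \left(c + i \sqrt{170}\right)$)
$\frac{1}{-82607 + Q{\left(268 \right)}} = \frac{1}{-82607 + \left(268^{2} + 136 \cdot 268 + 136 i \sqrt{170} + i 268 \sqrt{170}\right)} = \frac{1}{-82607 + \left(71824 + 36448 + 136 i \sqrt{170} + 268 i \sqrt{170}\right)} = \frac{1}{-82607 + \left(108272 + 404 i \sqrt{170}\right)} = \frac{1}{25665 + 404 i \sqrt{170}}$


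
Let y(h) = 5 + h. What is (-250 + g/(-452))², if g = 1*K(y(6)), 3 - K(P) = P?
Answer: 797949504/12769 ≈ 62491.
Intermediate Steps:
K(P) = 3 - P
g = -8 (g = 1*(3 - (5 + 6)) = 1*(3 - 1*11) = 1*(3 - 11) = 1*(-8) = -8)
(-250 + g/(-452))² = (-250 - 8/(-452))² = (-250 - 8*(-1/452))² = (-250 + 2/113)² = (-28248/113)² = 797949504/12769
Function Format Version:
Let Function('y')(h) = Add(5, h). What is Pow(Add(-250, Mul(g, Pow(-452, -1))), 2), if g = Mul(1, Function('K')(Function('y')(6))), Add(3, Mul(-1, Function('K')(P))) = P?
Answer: Rational(797949504, 12769) ≈ 62491.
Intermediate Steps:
Function('K')(P) = Add(3, Mul(-1, P))
g = -8 (g = Mul(1, Add(3, Mul(-1, Add(5, 6)))) = Mul(1, Add(3, Mul(-1, 11))) = Mul(1, Add(3, -11)) = Mul(1, -8) = -8)
Pow(Add(-250, Mul(g, Pow(-452, -1))), 2) = Pow(Add(-250, Mul(-8, Pow(-452, -1))), 2) = Pow(Add(-250, Mul(-8, Rational(-1, 452))), 2) = Pow(Add(-250, Rational(2, 113)), 2) = Pow(Rational(-28248, 113), 2) = Rational(797949504, 12769)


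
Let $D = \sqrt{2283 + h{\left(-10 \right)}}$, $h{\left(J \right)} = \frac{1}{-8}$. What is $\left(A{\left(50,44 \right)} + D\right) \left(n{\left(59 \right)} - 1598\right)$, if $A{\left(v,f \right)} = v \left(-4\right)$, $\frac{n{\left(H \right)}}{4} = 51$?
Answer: $278800 - \frac{697 \sqrt{36526}}{2} \approx 2.122 \cdot 10^{5}$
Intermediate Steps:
$n{\left(H \right)} = 204$ ($n{\left(H \right)} = 4 \cdot 51 = 204$)
$A{\left(v,f \right)} = - 4 v$
$h{\left(J \right)} = - \frac{1}{8}$
$D = \frac{\sqrt{36526}}{4}$ ($D = \sqrt{2283 - \frac{1}{8}} = \sqrt{\frac{18263}{8}} = \frac{\sqrt{36526}}{4} \approx 47.779$)
$\left(A{\left(50,44 \right)} + D\right) \left(n{\left(59 \right)} - 1598\right) = \left(\left(-4\right) 50 + \frac{\sqrt{36526}}{4}\right) \left(204 - 1598\right) = \left(-200 + \frac{\sqrt{36526}}{4}\right) \left(-1394\right) = 278800 - \frac{697 \sqrt{36526}}{2}$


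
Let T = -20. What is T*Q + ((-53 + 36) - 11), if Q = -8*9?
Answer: 1412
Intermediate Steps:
Q = -72
T*Q + ((-53 + 36) - 11) = -20*(-72) + ((-53 + 36) - 11) = 1440 + (-17 - 11) = 1440 - 28 = 1412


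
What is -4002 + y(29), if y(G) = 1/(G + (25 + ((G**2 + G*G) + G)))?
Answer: -7063529/1765 ≈ -4002.0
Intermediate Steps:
y(G) = 1/(25 + 2*G + 2*G**2) (y(G) = 1/(G + (25 + ((G**2 + G**2) + G))) = 1/(G + (25 + (2*G**2 + G))) = 1/(G + (25 + (G + 2*G**2))) = 1/(G + (25 + G + 2*G**2)) = 1/(25 + 2*G + 2*G**2))
-4002 + y(29) = -4002 + 1/(25 + 2*29 + 2*29**2) = -4002 + 1/(25 + 58 + 2*841) = -4002 + 1/(25 + 58 + 1682) = -4002 + 1/1765 = -7063529/1765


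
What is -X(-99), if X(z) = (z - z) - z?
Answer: -99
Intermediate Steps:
X(z) = -z (X(z) = 0 - z = -z)
-X(-99) = -(-1)*(-99) = -1*99 = -99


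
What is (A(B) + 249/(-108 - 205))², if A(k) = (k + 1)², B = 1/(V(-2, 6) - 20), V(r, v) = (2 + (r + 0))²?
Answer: 179372449/15675040000 ≈ 0.011443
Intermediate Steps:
V(r, v) = (2 + r)²
B = -1/20 (B = 1/((2 - 2)² - 20) = 1/(0² - 20) = 1/(0 - 20) = 1/(-20) = -1/20 ≈ -0.050000)
A(k) = (1 + k)²
(A(B) + 249/(-108 - 205))² = ((1 - 1/20)² + 249/(-108 - 205))² = ((19/20)² + 249/(-313))² = (361/400 + 249*(-1/313))² = (361/400 - 249/313)² = (13393/125200)² = 179372449/15675040000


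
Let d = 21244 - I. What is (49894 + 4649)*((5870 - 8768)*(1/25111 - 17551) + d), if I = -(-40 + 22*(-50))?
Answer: 69690711916324632/25111 ≈ 2.7753e+12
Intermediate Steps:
I = 1140 (I = -(-40 - 1100) = -1*(-1140) = 1140)
d = 20104 (d = 21244 - 1*1140 = 21244 - 1140 = 20104)
(49894 + 4649)*((5870 - 8768)*(1/25111 - 17551) + d) = (49894 + 4649)*((5870 - 8768)*(1/25111 - 17551) + 20104) = 54543*(-2898*(1/25111 - 17551) + 20104) = 54543*(-2898*(-440723160/25111) + 20104) = 54543*(1277215717680/25111 + 20104) = 54543*(1277720549224/25111) = 69690711916324632/25111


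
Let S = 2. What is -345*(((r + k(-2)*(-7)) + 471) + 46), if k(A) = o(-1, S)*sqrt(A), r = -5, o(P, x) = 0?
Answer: -176640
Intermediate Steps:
k(A) = 0 (k(A) = 0*sqrt(A) = 0)
-345*(((r + k(-2)*(-7)) + 471) + 46) = -345*(((-5 + 0*(-7)) + 471) + 46) = -345*(((-5 + 0) + 471) + 46) = -345*((-5 + 471) + 46) = -345*(466 + 46) = -345*512 = -176640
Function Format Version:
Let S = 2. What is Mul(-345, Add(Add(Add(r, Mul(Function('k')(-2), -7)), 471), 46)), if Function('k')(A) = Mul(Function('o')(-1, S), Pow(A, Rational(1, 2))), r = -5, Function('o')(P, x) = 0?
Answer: -176640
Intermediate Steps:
Function('k')(A) = 0 (Function('k')(A) = Mul(0, Pow(A, Rational(1, 2))) = 0)
Mul(-345, Add(Add(Add(r, Mul(Function('k')(-2), -7)), 471), 46)) = Mul(-345, Add(Add(Add(-5, Mul(0, -7)), 471), 46)) = Mul(-345, Add(Add(Add(-5, 0), 471), 46)) = Mul(-345, Add(Add(-5, 471), 46)) = Mul(-345, Add(466, 46)) = Mul(-345, 512) = -176640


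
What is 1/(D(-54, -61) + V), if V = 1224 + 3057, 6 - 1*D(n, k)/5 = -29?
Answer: 1/4456 ≈ 0.00022442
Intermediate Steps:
D(n, k) = 175 (D(n, k) = 30 - 5*(-29) = 30 + 145 = 175)
V = 4281
1/(D(-54, -61) + V) = 1/(175 + 4281) = 1/4456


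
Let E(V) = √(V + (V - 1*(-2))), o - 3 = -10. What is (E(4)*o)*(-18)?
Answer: 126*√10 ≈ 398.45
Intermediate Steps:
o = -7 (o = 3 - 10 = -7)
E(V) = √(2 + 2*V) (E(V) = √(V + (V + 2)) = √(V + (2 + V)) = √(2 + 2*V))
(E(4)*o)*(-18) = (√(2 + 2*4)*(-7))*(-18) = (√(2 + 8)*(-7))*(-18) = (√10*(-7))*(-18) = -7*√10*(-18) = 126*√10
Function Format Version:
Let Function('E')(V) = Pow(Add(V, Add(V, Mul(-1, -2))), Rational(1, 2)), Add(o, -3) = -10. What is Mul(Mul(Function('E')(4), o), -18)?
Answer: Mul(126, Pow(10, Rational(1, 2))) ≈ 398.45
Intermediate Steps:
o = -7 (o = Add(3, -10) = -7)
Function('E')(V) = Pow(Add(2, Mul(2, V)), Rational(1, 2)) (Function('E')(V) = Pow(Add(V, Add(V, 2)), Rational(1, 2)) = Pow(Add(V, Add(2, V)), Rational(1, 2)) = Pow(Add(2, Mul(2, V)), Rational(1, 2)))
Mul(Mul(Function('E')(4), o), -18) = Mul(Mul(Pow(Add(2, Mul(2, 4)), Rational(1, 2)), -7), -18) = Mul(Mul(Pow(Add(2, 8), Rational(1, 2)), -7), -18) = Mul(Mul(Pow(10, Rational(1, 2)), -7), -18) = Mul(Mul(-7, Pow(10, Rational(1, 2))), -18) = Mul(126, Pow(10, Rational(1, 2)))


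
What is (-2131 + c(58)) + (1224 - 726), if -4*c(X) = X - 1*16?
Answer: -3287/2 ≈ -1643.5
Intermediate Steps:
c(X) = 4 - X/4 (c(X) = -(X - 1*16)/4 = -(X - 16)/4 = -(-16 + X)/4 = 4 - X/4)
(-2131 + c(58)) + (1224 - 726) = (-2131 + (4 - 1/4*58)) + (1224 - 726) = (-2131 + (4 - 29/2)) + 498 = (-2131 - 21/2) + 498 = -4283/2 + 498 = -3287/2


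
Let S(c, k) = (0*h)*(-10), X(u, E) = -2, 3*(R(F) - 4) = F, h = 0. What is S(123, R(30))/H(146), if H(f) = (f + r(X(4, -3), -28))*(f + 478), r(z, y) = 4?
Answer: 0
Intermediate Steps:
R(F) = 4 + F/3
S(c, k) = 0 (S(c, k) = (0*0)*(-10) = 0*(-10) = 0)
H(f) = (4 + f)*(478 + f) (H(f) = (f + 4)*(f + 478) = (4 + f)*(478 + f))
S(123, R(30))/H(146) = 0/(1912 + 146**2 + 482*146) = 0/(1912 + 21316 + 70372) = 0/93600 = 0*(1/93600) = 0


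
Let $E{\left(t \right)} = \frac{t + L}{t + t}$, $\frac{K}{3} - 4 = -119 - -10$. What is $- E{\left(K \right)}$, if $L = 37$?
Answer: $- \frac{139}{315} \approx -0.44127$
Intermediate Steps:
$K = -315$ ($K = 12 + 3 \left(-119 - -10\right) = 12 + 3 \left(-119 + 10\right) = 12 + 3 \left(-109\right) = 12 - 327 = -315$)
$E{\left(t \right)} = \frac{37 + t}{2 t}$ ($E{\left(t \right)} = \frac{t + 37}{t + t} = \frac{37 + t}{2 t}$)
$- E{\left(K \right)} = - \frac{37 - 315}{2 \left(-315\right)} = - \frac{\left(-1\right) \left(-278\right)}{2 \cdot 315} = \left(-1\right) \frac{139}{315} = - \frac{139}{315}$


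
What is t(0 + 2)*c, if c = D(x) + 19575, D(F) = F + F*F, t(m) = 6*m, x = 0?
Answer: 234900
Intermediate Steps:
D(F) = F + F**2
c = 19575 (c = 0*(1 + 0) + 19575 = 0*1 + 19575 = 0 + 19575 = 19575)
t(0 + 2)*c = (6*(0 + 2))*19575 = (6*2)*19575 = 12*19575 = 234900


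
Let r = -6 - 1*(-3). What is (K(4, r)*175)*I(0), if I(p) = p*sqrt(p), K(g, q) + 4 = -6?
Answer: 0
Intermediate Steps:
r = -3 (r = -6 + 3 = -3)
K(g, q) = -10 (K(g, q) = -4 - 6 = -10)
I(p) = p**(3/2)
(K(4, r)*175)*I(0) = (-10*175)*0**(3/2) = -1750*0 = 0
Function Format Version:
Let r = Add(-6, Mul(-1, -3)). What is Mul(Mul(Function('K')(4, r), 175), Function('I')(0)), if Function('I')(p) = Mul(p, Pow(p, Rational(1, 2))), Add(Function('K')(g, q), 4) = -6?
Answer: 0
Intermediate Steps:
r = -3 (r = Add(-6, 3) = -3)
Function('K')(g, q) = -10 (Function('K')(g, q) = Add(-4, -6) = -10)
Function('I')(p) = Pow(p, Rational(3, 2))
Mul(Mul(Function('K')(4, r), 175), Function('I')(0)) = Mul(Mul(-10, 175), Pow(0, Rational(3, 2))) = Mul(-1750, 0) = 0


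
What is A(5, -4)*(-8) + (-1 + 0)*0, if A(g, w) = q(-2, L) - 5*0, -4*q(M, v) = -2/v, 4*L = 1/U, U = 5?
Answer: -80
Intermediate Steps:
L = 1/20 (L = (1/5)/4 = (1*(⅕))/4 = (¼)*(⅕) = 1/20 ≈ 0.050000)
q(M, v) = 1/(2*v) (q(M, v) = -(-1)/(2*v) = 1/(2*v))
A(g, w) = 10 (A(g, w) = 1/(2*(1/20)) - 5*0 = (½)*20 + 0 = 10 + 0 = 10)
A(5, -4)*(-8) + (-1 + 0)*0 = 10*(-8) + (-1 + 0)*0 = -80 - 1*0 = -80 + 0 = -80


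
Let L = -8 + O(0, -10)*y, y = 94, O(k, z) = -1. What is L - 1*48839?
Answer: -48941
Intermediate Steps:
L = -102 (L = -8 - 1*94 = -8 - 94 = -102)
L - 1*48839 = -102 - 1*48839 = -102 - 48839 = -48941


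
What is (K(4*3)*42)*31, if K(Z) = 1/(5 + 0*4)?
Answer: 1302/5 ≈ 260.40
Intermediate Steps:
K(Z) = ⅕ (K(Z) = 1/(5 + 0) = 1/5 = ⅕)
(K(4*3)*42)*31 = ((⅕)*42)*31 = (42/5)*31 = 1302/5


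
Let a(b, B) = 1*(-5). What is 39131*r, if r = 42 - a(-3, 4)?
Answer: 1839157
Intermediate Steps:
a(b, B) = -5
r = 47 (r = 42 - 1*(-5) = 42 + 5 = 47)
39131*r = 39131*47 = 1839157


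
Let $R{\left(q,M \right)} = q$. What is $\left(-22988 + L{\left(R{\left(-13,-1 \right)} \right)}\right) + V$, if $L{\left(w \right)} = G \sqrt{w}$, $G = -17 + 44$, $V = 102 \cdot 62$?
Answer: $-16664 + 27 i \sqrt{13} \approx -16664.0 + 97.35 i$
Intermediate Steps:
$V = 6324$
$G = 27$
$L{\left(w \right)} = 27 \sqrt{w}$
$\left(-22988 + L{\left(R{\left(-13,-1 \right)} \right)}\right) + V = \left(-22988 + 27 \sqrt{-13}\right) + 6324 = \left(-22988 + 27 i \sqrt{13}\right) + 6324 = -16664 + 27 i \sqrt{13}$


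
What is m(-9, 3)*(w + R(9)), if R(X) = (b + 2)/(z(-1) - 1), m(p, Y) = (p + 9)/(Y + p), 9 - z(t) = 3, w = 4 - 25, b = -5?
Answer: 0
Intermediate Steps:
w = -21
z(t) = 6 (z(t) = 9 - 1*3 = 9 - 3 = 6)
m(p, Y) = (9 + p)/(Y + p)
R(X) = -3/5 (R(X) = (-5 + 2)/(6 - 1) = -3/5)
m(-9, 3)*(w + R(9)) = ((9 - 9)/(3 - 9))*(-21 - 3/5) = (0/(-6))*(-108/5) = -1/6*0*(-108/5) = 0*(-108/5) = 0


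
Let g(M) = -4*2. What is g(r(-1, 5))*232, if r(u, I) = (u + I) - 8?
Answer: -1856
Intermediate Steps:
r(u, I) = -8 + I + u (r(u, I) = (I + u) - 8 = -8 + I + u)
g(M) = -8
g(r(-1, 5))*232 = -8*232 = -1856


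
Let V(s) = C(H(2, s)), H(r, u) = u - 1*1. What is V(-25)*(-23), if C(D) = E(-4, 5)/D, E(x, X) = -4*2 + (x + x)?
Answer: -184/13 ≈ -14.154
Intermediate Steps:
H(r, u) = -1 + u (H(r, u) = u - 1 = -1 + u)
E(x, X) = -8 + 2*x
C(D) = -16/D (C(D) = (-8 + 2*(-4))/D = (-8 - 8)/D = -16/D)
V(s) = -16/(-1 + s)
V(-25)*(-23) = -16/(-1 - 25)*(-23) = -16/(-26)*(-23) = -16*(-1/26)*(-23) = (8/13)*(-23) = -184/13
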